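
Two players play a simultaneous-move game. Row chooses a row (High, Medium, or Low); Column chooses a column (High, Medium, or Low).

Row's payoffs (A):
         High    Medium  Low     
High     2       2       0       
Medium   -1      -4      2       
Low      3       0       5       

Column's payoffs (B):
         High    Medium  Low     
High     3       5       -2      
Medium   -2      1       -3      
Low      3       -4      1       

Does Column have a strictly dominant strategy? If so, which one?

No strictly dominant strategy

Check whether one of Column's strategies beats all alternatives regardless of what the opponent does.
High is not dominant: against High, Medium gives 5 > 3.
Medium is not dominant: against Low, High gives 3 > -4.
Low is not dominant: against High, High gives 3 > -2.
No single strategy is best against every opponent action.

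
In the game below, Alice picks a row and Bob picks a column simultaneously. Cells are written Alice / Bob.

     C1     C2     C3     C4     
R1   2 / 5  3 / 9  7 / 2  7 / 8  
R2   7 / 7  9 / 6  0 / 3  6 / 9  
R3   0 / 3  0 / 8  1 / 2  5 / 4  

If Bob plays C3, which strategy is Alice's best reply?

With Bob fixed at C3, Alice's payoffs are: R1 → 7, R2 → 0, R3 → 1.
The maximum is 7, achieved by R1.

R1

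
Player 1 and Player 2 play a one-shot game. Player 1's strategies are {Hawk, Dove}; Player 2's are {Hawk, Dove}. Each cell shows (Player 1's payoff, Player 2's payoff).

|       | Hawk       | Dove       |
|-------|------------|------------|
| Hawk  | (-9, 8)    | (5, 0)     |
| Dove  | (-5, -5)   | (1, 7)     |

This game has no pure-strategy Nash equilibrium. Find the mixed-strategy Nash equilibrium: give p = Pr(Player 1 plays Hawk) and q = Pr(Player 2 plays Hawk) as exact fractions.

In a mixed NE each player is indifferent between their pure strategies, so the opponent's mix sets the indifference.
Player 2 indifferent between Hawk and Dove: p·8 + (1−p)·(-5) = p·0 + (1−p)·7 ⟹ (-5) + 13p = 7 + (-7)p ⟹ p = 3/5.
Player 1 indifferent between Hawk and Dove: q·(-9) + (1−q)·5 = q·(-5) + (1−q)·1 ⟹ 5 + (-14)q = 1 + (-6)q ⟹ q = 1/2.

p = 3/5, q = 1/2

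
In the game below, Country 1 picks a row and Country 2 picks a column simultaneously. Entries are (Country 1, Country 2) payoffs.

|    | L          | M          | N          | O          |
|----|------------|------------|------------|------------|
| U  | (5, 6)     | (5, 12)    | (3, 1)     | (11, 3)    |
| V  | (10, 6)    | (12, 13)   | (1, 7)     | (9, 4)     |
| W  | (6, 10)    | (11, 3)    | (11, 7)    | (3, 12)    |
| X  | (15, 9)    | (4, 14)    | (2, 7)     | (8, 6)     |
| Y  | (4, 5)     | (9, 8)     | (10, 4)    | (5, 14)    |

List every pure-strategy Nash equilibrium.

Check mutual best responses: a cell is a NE iff neither player can gain by unilaterally deviating.
Country 1's best responses — vs L: X (payoff 15); vs M: V (payoff 12); vs N: W (payoff 11); vs O: U (payoff 11).
Country 2's best responses — vs U: M (payoff 12); vs V: M (payoff 13); vs W: O (payoff 12); vs X: M (payoff 14); vs Y: O (payoff 14).
The only mutual best response is (V, M); neither player gains by switching there.

(V, M)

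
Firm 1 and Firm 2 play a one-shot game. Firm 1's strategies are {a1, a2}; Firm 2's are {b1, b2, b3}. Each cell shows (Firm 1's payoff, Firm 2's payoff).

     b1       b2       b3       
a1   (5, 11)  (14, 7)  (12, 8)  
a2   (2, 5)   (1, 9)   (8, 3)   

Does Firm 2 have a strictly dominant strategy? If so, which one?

No strictly dominant strategy

A strategy is strictly dominant if it gives Firm 2 a strictly higher payoff than every other strategy, against every choice by the opponent.
b1 is not dominant: against a2, b2 gives 9 > 5.
b2 is not dominant: against a1, b1 gives 11 > 7.
b3 is not dominant: against a1, b1 gives 11 > 8.
No single strategy is best against every opponent action.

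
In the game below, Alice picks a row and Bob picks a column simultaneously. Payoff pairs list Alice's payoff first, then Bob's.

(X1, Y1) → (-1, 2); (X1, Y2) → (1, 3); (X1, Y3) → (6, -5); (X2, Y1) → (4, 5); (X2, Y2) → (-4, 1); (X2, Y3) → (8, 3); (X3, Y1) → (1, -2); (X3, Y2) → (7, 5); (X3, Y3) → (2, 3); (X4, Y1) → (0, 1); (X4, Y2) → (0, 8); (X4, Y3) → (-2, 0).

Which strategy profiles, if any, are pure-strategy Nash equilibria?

(X2, Y1) and (X3, Y2)

Check mutual best responses: a cell is a NE iff neither player can gain by unilaterally deviating.
Alice's best responses — vs Y1: X2 (payoff 4); vs Y2: X3 (payoff 7); vs Y3: X2 (payoff 8).
Bob's best responses — vs X1: Y2 (payoff 3); vs X2: Y1 (payoff 5); vs X3: Y2 (payoff 5); vs X4: Y2 (payoff 8).
Mutual best responses occur at (X2, Y1) and (X3, Y2); at each, neither player gains by switching.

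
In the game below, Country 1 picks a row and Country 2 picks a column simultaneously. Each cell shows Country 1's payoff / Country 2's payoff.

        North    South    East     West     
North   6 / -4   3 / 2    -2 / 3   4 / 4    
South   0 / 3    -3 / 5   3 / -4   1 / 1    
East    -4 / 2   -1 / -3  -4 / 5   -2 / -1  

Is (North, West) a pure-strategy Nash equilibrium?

Holding Country 2 at West: Country 1 gets 4 from North, versus 1 from South, -2 from East. No profitable deviation for Country 1.
Holding Country 1 at North: Country 2 gets 4 from West, versus -4 from North, 2 from South, 3 from East. No profitable deviation for Country 2 either.

Yes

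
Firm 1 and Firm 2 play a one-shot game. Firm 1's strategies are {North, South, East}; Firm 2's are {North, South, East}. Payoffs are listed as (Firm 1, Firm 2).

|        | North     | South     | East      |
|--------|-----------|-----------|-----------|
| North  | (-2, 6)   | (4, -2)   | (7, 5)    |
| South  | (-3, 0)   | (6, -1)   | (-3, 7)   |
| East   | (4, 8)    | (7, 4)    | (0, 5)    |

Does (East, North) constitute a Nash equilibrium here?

Holding Firm 2 at North: Firm 1 gets 4 from East, versus -2 from North, -3 from South. No profitable deviation for Firm 1.
Holding Firm 1 at East: Firm 2 gets 8 from North, versus 4 from South, 5 from East. No profitable deviation for Firm 2 either.

Yes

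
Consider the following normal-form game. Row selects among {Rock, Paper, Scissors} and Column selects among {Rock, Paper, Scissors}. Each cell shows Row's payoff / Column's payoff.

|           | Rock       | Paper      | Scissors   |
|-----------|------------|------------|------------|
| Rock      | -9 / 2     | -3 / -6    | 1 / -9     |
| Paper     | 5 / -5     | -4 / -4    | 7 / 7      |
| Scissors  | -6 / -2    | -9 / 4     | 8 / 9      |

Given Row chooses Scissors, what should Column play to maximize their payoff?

Scissors

With Row fixed at Scissors, Column's payoffs are: Rock → -2, Paper → 4, Scissors → 9.
The maximum is 9, achieved by Scissors.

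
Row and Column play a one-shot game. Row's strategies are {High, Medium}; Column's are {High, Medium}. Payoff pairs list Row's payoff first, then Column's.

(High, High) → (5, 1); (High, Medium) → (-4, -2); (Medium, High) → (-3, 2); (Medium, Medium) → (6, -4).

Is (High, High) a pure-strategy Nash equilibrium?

Yes

Holding Column at High: Row gets 5 from High, versus -3 from Medium. No profitable deviation for Row.
Holding Row at High: Column gets 1 from High, versus -2 from Medium. No profitable deviation for Column either.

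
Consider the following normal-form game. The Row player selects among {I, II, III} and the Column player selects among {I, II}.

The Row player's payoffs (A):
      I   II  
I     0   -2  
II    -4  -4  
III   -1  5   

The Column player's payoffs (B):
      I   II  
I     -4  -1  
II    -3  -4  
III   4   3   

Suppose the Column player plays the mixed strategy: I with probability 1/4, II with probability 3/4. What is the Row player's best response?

Compute the Row player's expected payoff from each pure strategy against the given mix.
I: (1/4)·0 + (3/4)·(-2) = -3/2
II: (1/4)·(-4) + (3/4)·(-4) = -4
III: (1/4)·(-1) + (3/4)·5 = 7/2
Highest expected payoff is 7/2, from III.

III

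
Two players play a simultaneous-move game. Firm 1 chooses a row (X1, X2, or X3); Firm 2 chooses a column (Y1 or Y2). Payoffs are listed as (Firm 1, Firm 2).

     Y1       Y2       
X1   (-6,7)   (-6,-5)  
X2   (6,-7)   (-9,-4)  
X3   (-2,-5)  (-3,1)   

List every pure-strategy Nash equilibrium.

(X3, Y2)

Find each player's best response to every opponent strategy; NE are the intersections.
Firm 1's best responses — vs Y1: X2 (payoff 6); vs Y2: X3 (payoff -3).
Firm 2's best responses — vs X1: Y1 (payoff 7); vs X2: Y2 (payoff -4); vs X3: Y2 (payoff 1).
The only mutual best response is (X3, Y2); neither player gains by switching there.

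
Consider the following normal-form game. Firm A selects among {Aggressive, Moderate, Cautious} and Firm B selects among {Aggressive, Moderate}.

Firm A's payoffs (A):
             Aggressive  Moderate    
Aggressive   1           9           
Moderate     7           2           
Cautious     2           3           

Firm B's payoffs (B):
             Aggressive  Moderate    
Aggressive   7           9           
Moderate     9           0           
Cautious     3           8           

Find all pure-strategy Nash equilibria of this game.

Check mutual best responses: a cell is a NE iff neither player can gain by unilaterally deviating.
Firm A's best responses — vs Aggressive: Moderate (payoff 7); vs Moderate: Aggressive (payoff 9).
Firm B's best responses — vs Aggressive: Moderate (payoff 9); vs Moderate: Aggressive (payoff 9); vs Cautious: Moderate (payoff 8).
Mutual best responses occur at (Aggressive, Moderate) and (Moderate, Aggressive); at each, neither player gains by switching.

(Aggressive, Moderate) and (Moderate, Aggressive)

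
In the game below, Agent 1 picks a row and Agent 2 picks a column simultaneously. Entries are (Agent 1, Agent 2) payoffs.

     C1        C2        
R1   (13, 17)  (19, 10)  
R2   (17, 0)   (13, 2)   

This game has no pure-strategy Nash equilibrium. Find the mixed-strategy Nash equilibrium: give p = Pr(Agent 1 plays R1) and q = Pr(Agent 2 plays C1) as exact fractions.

In a mixed NE each player is indifferent between their pure strategies, so the opponent's mix sets the indifference.
Agent 2 indifferent between C1 and C2: p·17 + (1−p)·0 = p·10 + (1−p)·2 ⟹ 0 + 17p = 2 + 8p ⟹ p = 2/9.
Agent 1 indifferent between R1 and R2: q·13 + (1−q)·19 = q·17 + (1−q)·13 ⟹ 19 + (-6)q = 13 + 4q ⟹ q = 3/5.

p = 2/9, q = 3/5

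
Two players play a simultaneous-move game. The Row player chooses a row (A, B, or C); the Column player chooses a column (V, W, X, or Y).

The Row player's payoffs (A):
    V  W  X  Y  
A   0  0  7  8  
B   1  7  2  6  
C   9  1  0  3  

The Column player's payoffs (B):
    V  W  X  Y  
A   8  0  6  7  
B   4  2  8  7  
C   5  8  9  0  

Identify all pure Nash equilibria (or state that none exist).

A profile is a Nash equilibrium when each player is best-responding to the other.
The Row player's best responses — vs V: C (payoff 9); vs W: B (payoff 7); vs X: A (payoff 7); vs Y: A (payoff 8).
The Column player's best responses — vs A: V (payoff 8); vs B: X (payoff 8); vs C: X (payoff 9).
No cell has both players best-responding. For instance, the Row player's best reply to W is B, but against B the Column player prefers X over W.

There is no pure-strategy Nash equilibrium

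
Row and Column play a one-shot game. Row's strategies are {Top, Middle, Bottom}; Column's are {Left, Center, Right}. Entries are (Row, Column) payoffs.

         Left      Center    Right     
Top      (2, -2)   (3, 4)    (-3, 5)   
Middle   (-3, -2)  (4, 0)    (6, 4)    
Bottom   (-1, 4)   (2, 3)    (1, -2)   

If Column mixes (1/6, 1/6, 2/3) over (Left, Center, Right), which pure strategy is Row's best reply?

Middle

Compute Row's expected payoff from each pure strategy against the given mix.
Top: (1/6)·2 + (1/6)·3 + (2/3)·(-3) = -7/6
Middle: (1/6)·(-3) + (1/6)·4 + (2/3)·6 = 25/6
Bottom: (1/6)·(-1) + (1/6)·2 + (2/3)·1 = 5/6
Highest expected payoff is 25/6, from Middle.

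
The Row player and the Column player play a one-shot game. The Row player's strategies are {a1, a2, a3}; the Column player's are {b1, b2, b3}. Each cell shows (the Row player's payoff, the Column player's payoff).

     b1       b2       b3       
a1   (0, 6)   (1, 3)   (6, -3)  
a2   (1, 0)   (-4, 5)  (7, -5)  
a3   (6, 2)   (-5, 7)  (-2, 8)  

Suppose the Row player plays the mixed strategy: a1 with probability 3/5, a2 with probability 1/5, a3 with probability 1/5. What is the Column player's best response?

b2

Compute the Column player's expected payoff from each pure strategy against the given mix.
b1: (3/5)·6 + (1/5)·0 + (1/5)·2 = 4
b2: (3/5)·3 + (1/5)·5 + (1/5)·7 = 21/5
b3: (3/5)·(-3) + (1/5)·(-5) + (1/5)·8 = -6/5
Highest expected payoff is 21/5, from b2.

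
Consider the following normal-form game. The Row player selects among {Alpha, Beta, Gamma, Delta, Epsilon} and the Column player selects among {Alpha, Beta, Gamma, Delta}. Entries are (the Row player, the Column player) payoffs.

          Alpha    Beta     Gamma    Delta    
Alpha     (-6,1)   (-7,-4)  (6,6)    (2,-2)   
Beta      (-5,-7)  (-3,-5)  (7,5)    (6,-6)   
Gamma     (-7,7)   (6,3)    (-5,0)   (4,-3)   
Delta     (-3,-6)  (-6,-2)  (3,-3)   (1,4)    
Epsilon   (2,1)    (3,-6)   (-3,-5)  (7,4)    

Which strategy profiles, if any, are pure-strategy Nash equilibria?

Check mutual best responses: a cell is a NE iff neither player can gain by unilaterally deviating.
The Row player's best responses — vs Alpha: Epsilon (payoff 2); vs Beta: Gamma (payoff 6); vs Gamma: Beta (payoff 7); vs Delta: Epsilon (payoff 7).
The Column player's best responses — vs Alpha: Gamma (payoff 6); vs Beta: Gamma (payoff 5); vs Gamma: Alpha (payoff 7); vs Delta: Delta (payoff 4); vs Epsilon: Delta (payoff 4).
Mutual best responses occur at (Beta, Gamma) and (Epsilon, Delta); at each, neither player gains by switching.

(Beta, Gamma) and (Epsilon, Delta)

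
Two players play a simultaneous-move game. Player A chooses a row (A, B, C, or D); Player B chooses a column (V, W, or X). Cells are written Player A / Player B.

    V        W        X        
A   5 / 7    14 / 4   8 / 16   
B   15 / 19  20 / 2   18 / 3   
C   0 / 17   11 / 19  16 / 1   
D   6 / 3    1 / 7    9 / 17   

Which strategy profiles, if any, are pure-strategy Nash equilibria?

(B, V)

Check mutual best responses: a cell is a NE iff neither player can gain by unilaterally deviating.
Player A's best responses — vs V: B (payoff 15); vs W: B (payoff 20); vs X: B (payoff 18).
Player B's best responses — vs A: X (payoff 16); vs B: V (payoff 19); vs C: W (payoff 19); vs D: X (payoff 17).
The only mutual best response is (B, V); neither player gains by switching there.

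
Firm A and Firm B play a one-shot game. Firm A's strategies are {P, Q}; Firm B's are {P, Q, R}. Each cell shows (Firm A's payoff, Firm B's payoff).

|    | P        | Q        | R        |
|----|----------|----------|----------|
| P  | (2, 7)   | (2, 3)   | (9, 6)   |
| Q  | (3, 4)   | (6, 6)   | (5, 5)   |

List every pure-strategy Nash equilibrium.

Find each player's best response to every opponent strategy; NE are the intersections.
Firm A's best responses — vs P: Q (payoff 3); vs Q: Q (payoff 6); vs R: P (payoff 9).
Firm B's best responses — vs P: P (payoff 7); vs Q: Q (payoff 6).
The only mutual best response is (Q, Q); neither player gains by switching there.

(Q, Q)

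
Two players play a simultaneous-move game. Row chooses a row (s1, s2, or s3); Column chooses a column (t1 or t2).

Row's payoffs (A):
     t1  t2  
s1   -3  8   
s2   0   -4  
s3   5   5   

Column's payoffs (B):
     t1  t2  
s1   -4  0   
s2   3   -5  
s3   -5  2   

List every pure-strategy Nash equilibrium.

(s1, t2)

Find each player's best response to every opponent strategy; NE are the intersections.
Row's best responses — vs t1: s3 (payoff 5); vs t2: s1 (payoff 8).
Column's best responses — vs s1: t2 (payoff 0); vs s2: t1 (payoff 3); vs s3: t2 (payoff 2).
The only mutual best response is (s1, t2); neither player gains by switching there.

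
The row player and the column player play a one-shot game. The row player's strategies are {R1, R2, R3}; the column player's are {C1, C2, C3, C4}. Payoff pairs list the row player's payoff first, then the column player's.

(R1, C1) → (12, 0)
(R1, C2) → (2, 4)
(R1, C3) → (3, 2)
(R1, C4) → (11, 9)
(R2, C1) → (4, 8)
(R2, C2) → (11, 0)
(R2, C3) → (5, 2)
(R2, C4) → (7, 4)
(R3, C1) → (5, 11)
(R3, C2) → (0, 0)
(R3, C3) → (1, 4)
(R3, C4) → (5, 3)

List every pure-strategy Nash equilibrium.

Find each player's best response to every opponent strategy; NE are the intersections.
The row player's best responses — vs C1: R1 (payoff 12); vs C2: R2 (payoff 11); vs C3: R2 (payoff 5); vs C4: R1 (payoff 11).
The column player's best responses — vs R1: C4 (payoff 9); vs R2: C1 (payoff 8); vs R3: C1 (payoff 11).
The only mutual best response is (R1, C4); neither player gains by switching there.

(R1, C4)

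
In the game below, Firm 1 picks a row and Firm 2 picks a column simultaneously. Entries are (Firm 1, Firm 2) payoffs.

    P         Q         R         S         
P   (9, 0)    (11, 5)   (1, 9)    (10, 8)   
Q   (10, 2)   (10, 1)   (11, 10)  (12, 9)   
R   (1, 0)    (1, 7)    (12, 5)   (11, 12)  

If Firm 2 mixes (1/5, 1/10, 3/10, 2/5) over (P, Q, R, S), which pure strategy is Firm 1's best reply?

Q

Firm 1's best reply maximizes expected payoff against the mix.
P: (1/5)·9 + (1/10)·11 + (3/10)·1 + (2/5)·10 = 36/5
Q: (1/5)·10 + (1/10)·10 + (3/10)·11 + (2/5)·12 = 111/10
R: (1/5)·1 + (1/10)·1 + (3/10)·12 + (2/5)·11 = 83/10
Highest expected payoff is 111/10, from Q.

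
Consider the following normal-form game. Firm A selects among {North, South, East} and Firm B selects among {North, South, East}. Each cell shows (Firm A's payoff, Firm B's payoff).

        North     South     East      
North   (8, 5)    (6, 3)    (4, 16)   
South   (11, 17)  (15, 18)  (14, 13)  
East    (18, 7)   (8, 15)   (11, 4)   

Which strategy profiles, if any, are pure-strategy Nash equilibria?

(South, South)

Check mutual best responses: a cell is a NE iff neither player can gain by unilaterally deviating.
Firm A's best responses — vs North: East (payoff 18); vs South: South (payoff 15); vs East: South (payoff 14).
Firm B's best responses — vs North: East (payoff 16); vs South: South (payoff 18); vs East: South (payoff 15).
The only mutual best response is (South, South); neither player gains by switching there.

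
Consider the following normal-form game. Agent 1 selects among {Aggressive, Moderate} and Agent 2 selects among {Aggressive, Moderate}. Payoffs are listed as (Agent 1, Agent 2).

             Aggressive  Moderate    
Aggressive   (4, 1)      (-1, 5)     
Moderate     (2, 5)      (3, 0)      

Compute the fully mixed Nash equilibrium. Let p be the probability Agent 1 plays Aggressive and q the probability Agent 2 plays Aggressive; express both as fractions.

Each player's mixing probability is pinned down by making the *other* player indifferent.
Agent 2 indifferent between Aggressive and Moderate: p·1 + (1−p)·5 = p·5 + (1−p)·0 ⟹ 5 + (-4)p = 0 + 5p ⟹ p = 5/9.
Agent 1 indifferent between Aggressive and Moderate: q·4 + (1−q)·(-1) = q·2 + (1−q)·3 ⟹ (-1) + 5q = 3 + (-1)q ⟹ q = 2/3.

p = 5/9, q = 2/3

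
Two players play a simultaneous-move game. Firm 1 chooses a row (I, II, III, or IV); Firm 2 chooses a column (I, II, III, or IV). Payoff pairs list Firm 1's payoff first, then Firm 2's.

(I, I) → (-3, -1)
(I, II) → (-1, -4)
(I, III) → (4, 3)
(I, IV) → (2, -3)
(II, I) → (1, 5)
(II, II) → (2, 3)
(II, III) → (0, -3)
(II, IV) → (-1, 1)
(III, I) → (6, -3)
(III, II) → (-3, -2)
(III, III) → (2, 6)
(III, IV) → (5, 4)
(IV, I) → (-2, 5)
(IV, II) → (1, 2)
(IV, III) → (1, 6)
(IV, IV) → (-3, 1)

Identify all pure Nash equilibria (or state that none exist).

(I, III)

Check mutual best responses: a cell is a NE iff neither player can gain by unilaterally deviating.
Firm 1's best responses — vs I: III (payoff 6); vs II: II (payoff 2); vs III: I (payoff 4); vs IV: III (payoff 5).
Firm 2's best responses — vs I: III (payoff 3); vs II: I (payoff 5); vs III: III (payoff 6); vs IV: III (payoff 6).
The only mutual best response is (I, III); neither player gains by switching there.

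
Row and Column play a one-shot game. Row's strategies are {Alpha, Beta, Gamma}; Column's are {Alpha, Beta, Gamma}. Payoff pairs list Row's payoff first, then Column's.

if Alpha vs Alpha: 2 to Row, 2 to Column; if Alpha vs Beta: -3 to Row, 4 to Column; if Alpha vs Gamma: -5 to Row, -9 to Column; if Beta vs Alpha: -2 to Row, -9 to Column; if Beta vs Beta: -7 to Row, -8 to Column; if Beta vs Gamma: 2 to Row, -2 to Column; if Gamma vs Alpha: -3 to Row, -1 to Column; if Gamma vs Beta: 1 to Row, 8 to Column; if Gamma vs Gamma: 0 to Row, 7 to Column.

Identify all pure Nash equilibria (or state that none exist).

(Beta, Gamma) and (Gamma, Beta)

Check mutual best responses: a cell is a NE iff neither player can gain by unilaterally deviating.
Row's best responses — vs Alpha: Alpha (payoff 2); vs Beta: Gamma (payoff 1); vs Gamma: Beta (payoff 2).
Column's best responses — vs Alpha: Beta (payoff 4); vs Beta: Gamma (payoff -2); vs Gamma: Beta (payoff 8).
Mutual best responses occur at (Beta, Gamma) and (Gamma, Beta); at each, neither player gains by switching.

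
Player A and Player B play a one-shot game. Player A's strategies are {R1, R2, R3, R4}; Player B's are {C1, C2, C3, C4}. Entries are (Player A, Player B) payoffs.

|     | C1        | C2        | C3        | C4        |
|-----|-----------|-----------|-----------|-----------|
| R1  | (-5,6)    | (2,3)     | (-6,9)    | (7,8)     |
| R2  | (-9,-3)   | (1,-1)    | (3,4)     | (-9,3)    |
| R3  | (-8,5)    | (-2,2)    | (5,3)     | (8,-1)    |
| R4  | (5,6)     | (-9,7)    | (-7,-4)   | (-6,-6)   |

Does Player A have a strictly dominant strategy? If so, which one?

Check whether one of Player A's strategies beats all alternatives regardless of what the opponent does.
R1 is not dominant: against C1, R4 gives 5 > -5.
R2 is not dominant: against C1, R1 gives -5 > -9.
R3 is not dominant: against C1, R1 gives -5 > -8.
R4 is not dominant: against C2, R1 gives 2 > -9.
No single strategy is best against every opponent action.

None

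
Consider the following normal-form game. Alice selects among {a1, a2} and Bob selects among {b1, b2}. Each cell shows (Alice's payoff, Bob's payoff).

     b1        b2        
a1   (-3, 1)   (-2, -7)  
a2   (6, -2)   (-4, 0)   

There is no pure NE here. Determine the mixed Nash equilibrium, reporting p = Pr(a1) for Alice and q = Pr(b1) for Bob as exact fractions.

p = 1/5, q = 2/11

Each player's mixing probability is pinned down by making the *other* player indifferent.
Bob indifferent between b1 and b2: p·1 + (1−p)·(-2) = p·(-7) + (1−p)·0 ⟹ (-2) + 3p = 0 + (-7)p ⟹ p = 1/5.
Alice indifferent between a1 and a2: q·(-3) + (1−q)·(-2) = q·6 + (1−q)·(-4) ⟹ (-2) + (-1)q = (-4) + 10q ⟹ q = 2/11.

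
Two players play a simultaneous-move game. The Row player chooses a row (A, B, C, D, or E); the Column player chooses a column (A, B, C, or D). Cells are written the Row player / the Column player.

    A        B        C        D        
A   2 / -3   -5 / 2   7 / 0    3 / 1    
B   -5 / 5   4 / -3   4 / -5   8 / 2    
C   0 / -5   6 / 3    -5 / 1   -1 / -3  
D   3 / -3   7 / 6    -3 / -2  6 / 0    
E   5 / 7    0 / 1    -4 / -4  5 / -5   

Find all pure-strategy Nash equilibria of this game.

Find each player's best response to every opponent strategy; NE are the intersections.
The Row player's best responses — vs A: E (payoff 5); vs B: D (payoff 7); vs C: A (payoff 7); vs D: B (payoff 8).
The Column player's best responses — vs A: B (payoff 2); vs B: A (payoff 5); vs C: B (payoff 3); vs D: B (payoff 6); vs E: A (payoff 7).
Mutual best responses occur at (D, B) and (E, A); at each, neither player gains by switching.

(D, B) and (E, A)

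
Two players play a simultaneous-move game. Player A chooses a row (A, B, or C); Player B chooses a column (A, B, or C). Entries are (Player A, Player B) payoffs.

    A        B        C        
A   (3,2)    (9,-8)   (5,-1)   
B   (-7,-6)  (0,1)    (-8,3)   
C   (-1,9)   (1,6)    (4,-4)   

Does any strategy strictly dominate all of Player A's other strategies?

Check whether one of Player A's strategies beats all alternatives regardless of what the opponent does.
A strictly dominates: vs A: 3 > each of {-7, -1}; vs B: 9 > each of {0, 1}; vs C: 5 > each of {-8, 4}.

A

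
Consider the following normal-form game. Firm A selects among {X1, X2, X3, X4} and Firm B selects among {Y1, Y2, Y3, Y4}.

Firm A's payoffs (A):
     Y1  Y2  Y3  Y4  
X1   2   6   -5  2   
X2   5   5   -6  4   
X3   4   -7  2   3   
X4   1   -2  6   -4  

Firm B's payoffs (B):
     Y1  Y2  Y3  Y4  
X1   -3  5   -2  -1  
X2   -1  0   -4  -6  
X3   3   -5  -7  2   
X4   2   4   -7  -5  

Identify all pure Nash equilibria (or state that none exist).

(X1, Y2)

Find each player's best response to every opponent strategy; NE are the intersections.
Firm A's best responses — vs Y1: X2 (payoff 5); vs Y2: X1 (payoff 6); vs Y3: X4 (payoff 6); vs Y4: X2 (payoff 4).
Firm B's best responses — vs X1: Y2 (payoff 5); vs X2: Y2 (payoff 0); vs X3: Y1 (payoff 3); vs X4: Y2 (payoff 4).
The only mutual best response is (X1, Y2); neither player gains by switching there.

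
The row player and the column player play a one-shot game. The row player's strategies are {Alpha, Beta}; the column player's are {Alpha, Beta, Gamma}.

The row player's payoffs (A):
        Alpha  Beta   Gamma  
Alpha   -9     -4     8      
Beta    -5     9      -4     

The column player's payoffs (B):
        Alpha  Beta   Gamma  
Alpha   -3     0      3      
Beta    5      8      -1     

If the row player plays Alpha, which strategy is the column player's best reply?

With the row player fixed at Alpha, the column player's payoffs are: Alpha → -3, Beta → 0, Gamma → 3.
The maximum is 3, achieved by Gamma.

Gamma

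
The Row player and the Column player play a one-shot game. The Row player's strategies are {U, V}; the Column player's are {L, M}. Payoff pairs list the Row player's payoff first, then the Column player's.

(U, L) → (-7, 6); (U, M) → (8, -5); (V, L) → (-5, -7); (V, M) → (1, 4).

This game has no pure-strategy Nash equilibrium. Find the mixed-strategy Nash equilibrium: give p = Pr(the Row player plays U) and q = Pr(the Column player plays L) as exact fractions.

p = 1/2, q = 7/9

Each player's mixing probability is pinned down by making the *other* player indifferent.
The Column player indifferent between L and M: p·6 + (1−p)·(-7) = p·(-5) + (1−p)·4 ⟹ (-7) + 13p = 4 + (-9)p ⟹ p = 1/2.
The Row player indifferent between U and V: q·(-7) + (1−q)·8 = q·(-5) + (1−q)·1 ⟹ 8 + (-15)q = 1 + (-6)q ⟹ q = 7/9.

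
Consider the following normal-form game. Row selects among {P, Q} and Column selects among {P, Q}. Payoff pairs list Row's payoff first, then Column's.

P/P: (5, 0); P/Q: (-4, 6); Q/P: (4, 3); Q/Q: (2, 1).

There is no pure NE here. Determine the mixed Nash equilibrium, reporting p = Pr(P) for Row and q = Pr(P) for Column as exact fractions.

Each player's mixing probability is pinned down by making the *other* player indifferent.
Column indifferent between P and Q: p·0 + (1−p)·3 = p·6 + (1−p)·1 ⟹ 3 + (-3)p = 1 + 5p ⟹ p = 1/4.
Row indifferent between P and Q: q·5 + (1−q)·(-4) = q·4 + (1−q)·2 ⟹ (-4) + 9q = 2 + 2q ⟹ q = 6/7.

p = 1/4, q = 6/7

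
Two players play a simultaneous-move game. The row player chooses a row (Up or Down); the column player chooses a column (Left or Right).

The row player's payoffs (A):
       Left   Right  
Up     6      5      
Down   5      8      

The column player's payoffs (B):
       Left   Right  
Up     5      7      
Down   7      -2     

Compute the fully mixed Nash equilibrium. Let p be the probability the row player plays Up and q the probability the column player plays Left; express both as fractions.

p = 9/11, q = 3/4

Each player's mixing probability is pinned down by making the *other* player indifferent.
The column player indifferent between Left and Right: p·5 + (1−p)·7 = p·7 + (1−p)·(-2) ⟹ 7 + (-2)p = (-2) + 9p ⟹ p = 9/11.
The row player indifferent between Up and Down: q·6 + (1−q)·5 = q·5 + (1−q)·8 ⟹ 5 + 1q = 8 + (-3)q ⟹ q = 3/4.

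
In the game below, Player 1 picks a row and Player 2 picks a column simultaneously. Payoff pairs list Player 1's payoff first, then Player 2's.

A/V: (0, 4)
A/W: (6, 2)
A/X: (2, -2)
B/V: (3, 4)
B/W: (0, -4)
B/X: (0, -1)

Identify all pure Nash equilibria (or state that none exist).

(B, V)

A profile is a Nash equilibrium when each player is best-responding to the other.
Player 1's best responses — vs V: B (payoff 3); vs W: A (payoff 6); vs X: A (payoff 2).
Player 2's best responses — vs A: V (payoff 4); vs B: V (payoff 4).
The only mutual best response is (B, V); neither player gains by switching there.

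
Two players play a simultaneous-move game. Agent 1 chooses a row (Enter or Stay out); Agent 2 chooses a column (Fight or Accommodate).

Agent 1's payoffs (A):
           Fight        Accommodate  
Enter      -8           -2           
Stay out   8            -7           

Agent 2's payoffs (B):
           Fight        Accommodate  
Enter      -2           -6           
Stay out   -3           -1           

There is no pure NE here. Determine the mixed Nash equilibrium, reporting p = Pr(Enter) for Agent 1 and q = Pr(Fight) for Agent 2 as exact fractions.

Each player's mixing probability is pinned down by making the *other* player indifferent.
Agent 2 indifferent between Fight and Accommodate: p·(-2) + (1−p)·(-3) = p·(-6) + (1−p)·(-1) ⟹ (-3) + 1p = (-1) + (-5)p ⟹ p = 1/3.
Agent 1 indifferent between Enter and Stay out: q·(-8) + (1−q)·(-2) = q·8 + (1−q)·(-7) ⟹ (-2) + (-6)q = (-7) + 15q ⟹ q = 5/21.

p = 1/3, q = 5/21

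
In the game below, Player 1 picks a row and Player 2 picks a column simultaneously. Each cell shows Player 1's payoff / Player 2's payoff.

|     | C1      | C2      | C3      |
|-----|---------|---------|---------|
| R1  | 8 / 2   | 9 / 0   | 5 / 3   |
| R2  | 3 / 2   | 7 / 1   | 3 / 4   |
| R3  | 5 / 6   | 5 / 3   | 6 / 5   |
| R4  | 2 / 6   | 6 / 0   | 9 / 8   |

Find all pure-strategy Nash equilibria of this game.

Check mutual best responses: a cell is a NE iff neither player can gain by unilaterally deviating.
Player 1's best responses — vs C1: R1 (payoff 8); vs C2: R1 (payoff 9); vs C3: R4 (payoff 9).
Player 2's best responses — vs R1: C3 (payoff 3); vs R2: C3 (payoff 4); vs R3: C1 (payoff 6); vs R4: C3 (payoff 8).
The only mutual best response is (R4, C3); neither player gains by switching there.

(R4, C3)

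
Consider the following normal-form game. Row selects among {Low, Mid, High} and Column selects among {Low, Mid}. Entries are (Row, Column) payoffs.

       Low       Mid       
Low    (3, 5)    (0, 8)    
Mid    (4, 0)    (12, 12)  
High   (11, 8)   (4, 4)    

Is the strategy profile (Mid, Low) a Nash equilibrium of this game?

Holding Column at Low: Row gets 4 from Mid but could get 11 by switching to High. Row has a profitable deviation.

No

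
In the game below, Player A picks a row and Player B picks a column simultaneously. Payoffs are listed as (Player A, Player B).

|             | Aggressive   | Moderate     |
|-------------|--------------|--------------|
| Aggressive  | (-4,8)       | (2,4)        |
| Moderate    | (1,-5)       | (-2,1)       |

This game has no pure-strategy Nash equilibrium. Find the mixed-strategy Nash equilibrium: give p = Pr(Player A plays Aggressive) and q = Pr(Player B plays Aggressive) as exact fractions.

p = 3/5, q = 4/9

Each player's mixing probability is pinned down by making the *other* player indifferent.
Player B indifferent between Aggressive and Moderate: p·8 + (1−p)·(-5) = p·4 + (1−p)·1 ⟹ (-5) + 13p = 1 + 3p ⟹ p = 3/5.
Player A indifferent between Aggressive and Moderate: q·(-4) + (1−q)·2 = q·1 + (1−q)·(-2) ⟹ 2 + (-6)q = (-2) + 3q ⟹ q = 4/9.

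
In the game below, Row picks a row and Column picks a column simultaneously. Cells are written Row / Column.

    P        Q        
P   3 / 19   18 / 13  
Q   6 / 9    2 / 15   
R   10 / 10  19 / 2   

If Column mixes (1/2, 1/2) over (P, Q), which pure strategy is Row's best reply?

Compute Row's expected payoff from each pure strategy against the given mix.
P: (1/2)·3 + (1/2)·18 = 21/2
Q: (1/2)·6 + (1/2)·2 = 4
R: (1/2)·10 + (1/2)·19 = 29/2
Highest expected payoff is 29/2, from R.

R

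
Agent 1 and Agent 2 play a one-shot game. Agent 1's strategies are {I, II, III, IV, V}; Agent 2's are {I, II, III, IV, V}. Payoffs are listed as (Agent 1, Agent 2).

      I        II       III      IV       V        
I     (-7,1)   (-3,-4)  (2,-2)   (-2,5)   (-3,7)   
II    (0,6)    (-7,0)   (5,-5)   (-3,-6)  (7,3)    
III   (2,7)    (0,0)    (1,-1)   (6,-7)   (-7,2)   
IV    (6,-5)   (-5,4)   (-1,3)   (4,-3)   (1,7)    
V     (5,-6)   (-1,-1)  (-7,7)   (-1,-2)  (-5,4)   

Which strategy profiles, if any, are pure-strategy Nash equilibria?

None

Find each player's best response to every opponent strategy; NE are the intersections.
Agent 1's best responses — vs I: IV (payoff 6); vs II: III (payoff 0); vs III: II (payoff 5); vs IV: III (payoff 6); vs V: II (payoff 7).
Agent 2's best responses — vs I: V (payoff 7); vs II: I (payoff 6); vs III: I (payoff 7); vs IV: V (payoff 7); vs V: III (payoff 7).
No cell has both players best-responding. For instance, Agent 1's best reply to II is III, but against III Agent 2 prefers I over II.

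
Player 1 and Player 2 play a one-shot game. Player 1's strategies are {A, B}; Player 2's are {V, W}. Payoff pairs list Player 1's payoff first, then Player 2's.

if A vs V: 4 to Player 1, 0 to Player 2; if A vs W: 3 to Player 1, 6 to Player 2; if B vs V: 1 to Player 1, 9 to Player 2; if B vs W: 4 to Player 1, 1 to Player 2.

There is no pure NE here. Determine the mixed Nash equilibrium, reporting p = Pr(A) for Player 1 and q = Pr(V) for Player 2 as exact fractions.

In a mixed NE each player is indifferent between their pure strategies, so the opponent's mix sets the indifference.
Player 2 indifferent between V and W: p·0 + (1−p)·9 = p·6 + (1−p)·1 ⟹ 9 + (-9)p = 1 + 5p ⟹ p = 4/7.
Player 1 indifferent between A and B: q·4 + (1−q)·3 = q·1 + (1−q)·4 ⟹ 3 + 1q = 4 + (-3)q ⟹ q = 1/4.

p = 4/7, q = 1/4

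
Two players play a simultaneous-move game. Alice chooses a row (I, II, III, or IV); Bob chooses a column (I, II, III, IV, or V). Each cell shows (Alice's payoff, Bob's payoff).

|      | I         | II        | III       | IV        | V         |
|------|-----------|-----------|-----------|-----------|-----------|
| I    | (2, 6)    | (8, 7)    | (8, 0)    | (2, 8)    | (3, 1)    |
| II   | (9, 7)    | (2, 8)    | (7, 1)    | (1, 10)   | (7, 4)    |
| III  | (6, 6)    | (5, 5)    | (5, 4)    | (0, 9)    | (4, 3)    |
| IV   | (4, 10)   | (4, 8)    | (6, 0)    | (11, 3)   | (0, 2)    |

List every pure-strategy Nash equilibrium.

No pure-strategy Nash equilibrium

Find each player's best response to every opponent strategy; NE are the intersections.
Alice's best responses — vs I: II (payoff 9); vs II: I (payoff 8); vs III: I (payoff 8); vs IV: IV (payoff 11); vs V: II (payoff 7).
Bob's best responses — vs I: IV (payoff 8); vs II: IV (payoff 10); vs III: IV (payoff 9); vs IV: I (payoff 10).
No cell has both players best-responding. For instance, Alice's best reply to III is I, but against I Bob prefers IV over III.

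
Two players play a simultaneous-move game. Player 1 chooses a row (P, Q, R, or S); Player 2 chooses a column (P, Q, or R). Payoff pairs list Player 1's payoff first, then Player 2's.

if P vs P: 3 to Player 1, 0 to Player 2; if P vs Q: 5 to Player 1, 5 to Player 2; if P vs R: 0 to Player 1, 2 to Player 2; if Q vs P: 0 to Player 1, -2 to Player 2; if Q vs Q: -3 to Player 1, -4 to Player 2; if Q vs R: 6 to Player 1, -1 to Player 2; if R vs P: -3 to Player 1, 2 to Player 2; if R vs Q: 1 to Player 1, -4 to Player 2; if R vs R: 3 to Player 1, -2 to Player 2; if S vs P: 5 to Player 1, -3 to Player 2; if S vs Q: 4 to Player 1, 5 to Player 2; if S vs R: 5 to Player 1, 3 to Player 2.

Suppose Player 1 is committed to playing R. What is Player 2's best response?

With Player 1 fixed at R, Player 2's payoffs are: P → 2, Q → -4, R → -2.
The maximum is 2, achieved by P.

P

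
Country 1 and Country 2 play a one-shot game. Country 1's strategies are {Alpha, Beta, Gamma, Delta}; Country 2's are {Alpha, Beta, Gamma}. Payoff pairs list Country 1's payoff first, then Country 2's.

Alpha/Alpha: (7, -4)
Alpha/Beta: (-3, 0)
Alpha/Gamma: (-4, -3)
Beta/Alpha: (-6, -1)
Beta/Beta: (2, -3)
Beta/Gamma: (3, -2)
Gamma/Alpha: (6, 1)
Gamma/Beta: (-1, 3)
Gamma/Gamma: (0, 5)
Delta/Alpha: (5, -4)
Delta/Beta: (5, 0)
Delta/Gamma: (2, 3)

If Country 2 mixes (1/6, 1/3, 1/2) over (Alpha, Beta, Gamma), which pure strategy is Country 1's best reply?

Delta

Country 1's best reply maximizes expected payoff against the mix.
Alpha: (1/6)·7 + (1/3)·(-3) + (1/2)·(-4) = -11/6
Beta: (1/6)·(-6) + (1/3)·2 + (1/2)·3 = 7/6
Gamma: (1/6)·6 + (1/3)·(-1) + (1/2)·0 = 2/3
Delta: (1/6)·5 + (1/3)·5 + (1/2)·2 = 7/2
Highest expected payoff is 7/2, from Delta.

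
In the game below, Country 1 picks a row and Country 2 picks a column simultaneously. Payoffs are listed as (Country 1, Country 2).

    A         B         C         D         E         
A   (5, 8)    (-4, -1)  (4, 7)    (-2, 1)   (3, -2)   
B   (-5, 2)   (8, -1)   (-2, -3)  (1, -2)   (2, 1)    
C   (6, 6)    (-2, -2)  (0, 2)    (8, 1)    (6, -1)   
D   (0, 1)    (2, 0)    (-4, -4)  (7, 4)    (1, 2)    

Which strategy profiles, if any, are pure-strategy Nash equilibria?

(C, A)

Find each player's best response to every opponent strategy; NE are the intersections.
Country 1's best responses — vs A: C (payoff 6); vs B: B (payoff 8); vs C: A (payoff 4); vs D: C (payoff 8); vs E: C (payoff 6).
Country 2's best responses — vs A: A (payoff 8); vs B: A (payoff 2); vs C: A (payoff 6); vs D: D (payoff 4).
The only mutual best response is (C, A); neither player gains by switching there.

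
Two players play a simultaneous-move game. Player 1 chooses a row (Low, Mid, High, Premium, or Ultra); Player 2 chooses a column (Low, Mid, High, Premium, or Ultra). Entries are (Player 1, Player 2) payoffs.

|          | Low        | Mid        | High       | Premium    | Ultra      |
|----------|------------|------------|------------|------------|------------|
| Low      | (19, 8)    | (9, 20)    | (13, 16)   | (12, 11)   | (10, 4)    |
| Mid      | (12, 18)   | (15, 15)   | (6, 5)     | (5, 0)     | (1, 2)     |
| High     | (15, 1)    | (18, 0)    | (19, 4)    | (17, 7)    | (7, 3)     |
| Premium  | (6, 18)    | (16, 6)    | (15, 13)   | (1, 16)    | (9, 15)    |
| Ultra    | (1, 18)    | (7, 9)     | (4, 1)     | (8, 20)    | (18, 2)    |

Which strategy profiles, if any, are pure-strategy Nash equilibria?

(High, Premium)

Check mutual best responses: a cell is a NE iff neither player can gain by unilaterally deviating.
Player 1's best responses — vs Low: Low (payoff 19); vs Mid: High (payoff 18); vs High: High (payoff 19); vs Premium: High (payoff 17); vs Ultra: Ultra (payoff 18).
Player 2's best responses — vs Low: Mid (payoff 20); vs Mid: Low (payoff 18); vs High: Premium (payoff 7); vs Premium: Low (payoff 18); vs Ultra: Premium (payoff 20).
The only mutual best response is (High, Premium); neither player gains by switching there.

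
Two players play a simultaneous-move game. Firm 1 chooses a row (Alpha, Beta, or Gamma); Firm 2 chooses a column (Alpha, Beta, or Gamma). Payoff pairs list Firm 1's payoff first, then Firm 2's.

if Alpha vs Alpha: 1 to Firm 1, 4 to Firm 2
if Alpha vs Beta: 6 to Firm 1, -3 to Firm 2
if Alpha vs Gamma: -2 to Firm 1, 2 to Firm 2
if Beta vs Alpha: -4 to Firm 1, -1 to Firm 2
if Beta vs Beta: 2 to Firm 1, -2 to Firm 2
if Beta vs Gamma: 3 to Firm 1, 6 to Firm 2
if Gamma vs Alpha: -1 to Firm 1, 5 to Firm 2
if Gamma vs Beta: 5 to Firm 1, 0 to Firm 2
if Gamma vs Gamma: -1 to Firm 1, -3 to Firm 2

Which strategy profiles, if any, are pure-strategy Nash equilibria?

(Alpha, Alpha) and (Beta, Gamma)

A profile is a Nash equilibrium when each player is best-responding to the other.
Firm 1's best responses — vs Alpha: Alpha (payoff 1); vs Beta: Alpha (payoff 6); vs Gamma: Beta (payoff 3).
Firm 2's best responses — vs Alpha: Alpha (payoff 4); vs Beta: Gamma (payoff 6); vs Gamma: Alpha (payoff 5).
Mutual best responses occur at (Alpha, Alpha) and (Beta, Gamma); at each, neither player gains by switching.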